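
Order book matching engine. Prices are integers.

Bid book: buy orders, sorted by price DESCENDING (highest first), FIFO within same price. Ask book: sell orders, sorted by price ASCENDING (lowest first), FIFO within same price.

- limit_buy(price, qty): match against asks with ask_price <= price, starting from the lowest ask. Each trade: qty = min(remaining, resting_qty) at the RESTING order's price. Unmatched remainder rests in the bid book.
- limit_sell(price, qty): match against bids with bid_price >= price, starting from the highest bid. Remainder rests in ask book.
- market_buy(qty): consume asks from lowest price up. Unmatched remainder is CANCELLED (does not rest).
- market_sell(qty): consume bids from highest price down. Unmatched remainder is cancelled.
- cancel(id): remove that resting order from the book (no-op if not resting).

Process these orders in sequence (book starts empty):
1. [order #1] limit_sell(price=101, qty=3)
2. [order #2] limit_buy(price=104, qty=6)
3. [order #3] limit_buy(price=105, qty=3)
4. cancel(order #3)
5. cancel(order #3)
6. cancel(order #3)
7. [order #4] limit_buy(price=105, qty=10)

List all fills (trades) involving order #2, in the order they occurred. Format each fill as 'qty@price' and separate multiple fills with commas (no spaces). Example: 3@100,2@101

After op 1 [order #1] limit_sell(price=101, qty=3): fills=none; bids=[-] asks=[#1:3@101]
After op 2 [order #2] limit_buy(price=104, qty=6): fills=#2x#1:3@101; bids=[#2:3@104] asks=[-]
After op 3 [order #3] limit_buy(price=105, qty=3): fills=none; bids=[#3:3@105 #2:3@104] asks=[-]
After op 4 cancel(order #3): fills=none; bids=[#2:3@104] asks=[-]
After op 5 cancel(order #3): fills=none; bids=[#2:3@104] asks=[-]
After op 6 cancel(order #3): fills=none; bids=[#2:3@104] asks=[-]
After op 7 [order #4] limit_buy(price=105, qty=10): fills=none; bids=[#4:10@105 #2:3@104] asks=[-]

Answer: 3@101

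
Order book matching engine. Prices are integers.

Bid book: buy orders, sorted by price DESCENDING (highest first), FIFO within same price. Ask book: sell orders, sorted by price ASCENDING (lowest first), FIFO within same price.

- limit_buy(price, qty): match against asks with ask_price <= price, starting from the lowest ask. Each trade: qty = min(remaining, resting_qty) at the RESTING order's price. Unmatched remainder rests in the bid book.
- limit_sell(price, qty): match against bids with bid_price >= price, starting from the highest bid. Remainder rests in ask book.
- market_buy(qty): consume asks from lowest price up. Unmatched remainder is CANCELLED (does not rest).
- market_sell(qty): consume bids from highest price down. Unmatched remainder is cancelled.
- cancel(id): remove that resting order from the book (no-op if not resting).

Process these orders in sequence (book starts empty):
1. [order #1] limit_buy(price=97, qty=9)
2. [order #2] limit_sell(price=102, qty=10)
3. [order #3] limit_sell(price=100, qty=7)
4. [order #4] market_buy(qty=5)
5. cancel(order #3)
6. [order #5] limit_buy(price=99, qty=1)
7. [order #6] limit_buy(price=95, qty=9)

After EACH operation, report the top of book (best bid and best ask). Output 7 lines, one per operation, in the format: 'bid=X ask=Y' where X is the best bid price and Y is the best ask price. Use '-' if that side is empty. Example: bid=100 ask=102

Answer: bid=97 ask=-
bid=97 ask=102
bid=97 ask=100
bid=97 ask=100
bid=97 ask=102
bid=99 ask=102
bid=99 ask=102

Derivation:
After op 1 [order #1] limit_buy(price=97, qty=9): fills=none; bids=[#1:9@97] asks=[-]
After op 2 [order #2] limit_sell(price=102, qty=10): fills=none; bids=[#1:9@97] asks=[#2:10@102]
After op 3 [order #3] limit_sell(price=100, qty=7): fills=none; bids=[#1:9@97] asks=[#3:7@100 #2:10@102]
After op 4 [order #4] market_buy(qty=5): fills=#4x#3:5@100; bids=[#1:9@97] asks=[#3:2@100 #2:10@102]
After op 5 cancel(order #3): fills=none; bids=[#1:9@97] asks=[#2:10@102]
After op 6 [order #5] limit_buy(price=99, qty=1): fills=none; bids=[#5:1@99 #1:9@97] asks=[#2:10@102]
After op 7 [order #6] limit_buy(price=95, qty=9): fills=none; bids=[#5:1@99 #1:9@97 #6:9@95] asks=[#2:10@102]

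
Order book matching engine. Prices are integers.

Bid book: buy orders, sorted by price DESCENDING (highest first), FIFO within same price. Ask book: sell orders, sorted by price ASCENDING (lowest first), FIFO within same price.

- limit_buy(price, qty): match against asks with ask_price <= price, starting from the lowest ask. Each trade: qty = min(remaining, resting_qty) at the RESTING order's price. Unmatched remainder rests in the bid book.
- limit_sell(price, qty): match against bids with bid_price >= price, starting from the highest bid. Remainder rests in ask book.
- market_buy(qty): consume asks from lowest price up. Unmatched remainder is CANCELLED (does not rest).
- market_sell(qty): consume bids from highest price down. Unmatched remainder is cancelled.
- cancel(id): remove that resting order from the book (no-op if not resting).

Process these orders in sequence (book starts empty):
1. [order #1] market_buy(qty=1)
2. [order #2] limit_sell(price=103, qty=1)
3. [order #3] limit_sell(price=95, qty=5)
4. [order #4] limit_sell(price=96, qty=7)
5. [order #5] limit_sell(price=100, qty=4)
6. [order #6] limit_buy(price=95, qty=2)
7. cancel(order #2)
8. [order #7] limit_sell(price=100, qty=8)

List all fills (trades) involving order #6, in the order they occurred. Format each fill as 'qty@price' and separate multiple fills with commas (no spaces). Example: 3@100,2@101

After op 1 [order #1] market_buy(qty=1): fills=none; bids=[-] asks=[-]
After op 2 [order #2] limit_sell(price=103, qty=1): fills=none; bids=[-] asks=[#2:1@103]
After op 3 [order #3] limit_sell(price=95, qty=5): fills=none; bids=[-] asks=[#3:5@95 #2:1@103]
After op 4 [order #4] limit_sell(price=96, qty=7): fills=none; bids=[-] asks=[#3:5@95 #4:7@96 #2:1@103]
After op 5 [order #5] limit_sell(price=100, qty=4): fills=none; bids=[-] asks=[#3:5@95 #4:7@96 #5:4@100 #2:1@103]
After op 6 [order #6] limit_buy(price=95, qty=2): fills=#6x#3:2@95; bids=[-] asks=[#3:3@95 #4:7@96 #5:4@100 #2:1@103]
After op 7 cancel(order #2): fills=none; bids=[-] asks=[#3:3@95 #4:7@96 #5:4@100]
After op 8 [order #7] limit_sell(price=100, qty=8): fills=none; bids=[-] asks=[#3:3@95 #4:7@96 #5:4@100 #7:8@100]

Answer: 2@95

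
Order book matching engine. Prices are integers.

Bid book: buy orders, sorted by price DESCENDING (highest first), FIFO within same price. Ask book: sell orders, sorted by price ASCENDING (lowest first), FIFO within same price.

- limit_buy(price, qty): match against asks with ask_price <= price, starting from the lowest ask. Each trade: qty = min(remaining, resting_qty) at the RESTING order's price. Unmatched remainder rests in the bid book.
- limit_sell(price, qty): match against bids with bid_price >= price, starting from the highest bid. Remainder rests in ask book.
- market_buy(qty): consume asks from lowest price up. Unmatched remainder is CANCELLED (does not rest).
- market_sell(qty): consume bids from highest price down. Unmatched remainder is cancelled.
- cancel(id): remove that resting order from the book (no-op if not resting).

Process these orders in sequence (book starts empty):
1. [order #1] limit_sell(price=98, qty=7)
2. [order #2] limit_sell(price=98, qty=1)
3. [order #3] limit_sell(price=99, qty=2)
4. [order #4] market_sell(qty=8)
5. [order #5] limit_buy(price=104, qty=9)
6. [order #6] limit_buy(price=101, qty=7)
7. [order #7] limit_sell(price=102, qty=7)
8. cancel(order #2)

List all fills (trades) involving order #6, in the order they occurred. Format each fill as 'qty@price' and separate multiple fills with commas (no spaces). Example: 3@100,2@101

After op 1 [order #1] limit_sell(price=98, qty=7): fills=none; bids=[-] asks=[#1:7@98]
After op 2 [order #2] limit_sell(price=98, qty=1): fills=none; bids=[-] asks=[#1:7@98 #2:1@98]
After op 3 [order #3] limit_sell(price=99, qty=2): fills=none; bids=[-] asks=[#1:7@98 #2:1@98 #3:2@99]
After op 4 [order #4] market_sell(qty=8): fills=none; bids=[-] asks=[#1:7@98 #2:1@98 #3:2@99]
After op 5 [order #5] limit_buy(price=104, qty=9): fills=#5x#1:7@98 #5x#2:1@98 #5x#3:1@99; bids=[-] asks=[#3:1@99]
After op 6 [order #6] limit_buy(price=101, qty=7): fills=#6x#3:1@99; bids=[#6:6@101] asks=[-]
After op 7 [order #7] limit_sell(price=102, qty=7): fills=none; bids=[#6:6@101] asks=[#7:7@102]
After op 8 cancel(order #2): fills=none; bids=[#6:6@101] asks=[#7:7@102]

Answer: 1@99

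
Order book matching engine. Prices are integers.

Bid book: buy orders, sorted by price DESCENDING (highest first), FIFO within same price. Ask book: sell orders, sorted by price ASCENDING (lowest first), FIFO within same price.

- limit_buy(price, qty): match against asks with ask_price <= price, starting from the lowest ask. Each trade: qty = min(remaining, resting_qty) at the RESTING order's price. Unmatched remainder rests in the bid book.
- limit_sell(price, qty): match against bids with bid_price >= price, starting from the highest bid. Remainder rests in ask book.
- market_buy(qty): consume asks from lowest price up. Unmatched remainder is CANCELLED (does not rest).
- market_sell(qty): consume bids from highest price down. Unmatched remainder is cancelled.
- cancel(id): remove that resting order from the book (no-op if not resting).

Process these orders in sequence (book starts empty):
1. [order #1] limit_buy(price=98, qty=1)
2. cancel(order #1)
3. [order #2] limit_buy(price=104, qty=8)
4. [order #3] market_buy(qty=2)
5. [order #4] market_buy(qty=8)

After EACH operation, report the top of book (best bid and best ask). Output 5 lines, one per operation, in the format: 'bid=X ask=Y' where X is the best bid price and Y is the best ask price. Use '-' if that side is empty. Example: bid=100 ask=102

After op 1 [order #1] limit_buy(price=98, qty=1): fills=none; bids=[#1:1@98] asks=[-]
After op 2 cancel(order #1): fills=none; bids=[-] asks=[-]
After op 3 [order #2] limit_buy(price=104, qty=8): fills=none; bids=[#2:8@104] asks=[-]
After op 4 [order #3] market_buy(qty=2): fills=none; bids=[#2:8@104] asks=[-]
After op 5 [order #4] market_buy(qty=8): fills=none; bids=[#2:8@104] asks=[-]

Answer: bid=98 ask=-
bid=- ask=-
bid=104 ask=-
bid=104 ask=-
bid=104 ask=-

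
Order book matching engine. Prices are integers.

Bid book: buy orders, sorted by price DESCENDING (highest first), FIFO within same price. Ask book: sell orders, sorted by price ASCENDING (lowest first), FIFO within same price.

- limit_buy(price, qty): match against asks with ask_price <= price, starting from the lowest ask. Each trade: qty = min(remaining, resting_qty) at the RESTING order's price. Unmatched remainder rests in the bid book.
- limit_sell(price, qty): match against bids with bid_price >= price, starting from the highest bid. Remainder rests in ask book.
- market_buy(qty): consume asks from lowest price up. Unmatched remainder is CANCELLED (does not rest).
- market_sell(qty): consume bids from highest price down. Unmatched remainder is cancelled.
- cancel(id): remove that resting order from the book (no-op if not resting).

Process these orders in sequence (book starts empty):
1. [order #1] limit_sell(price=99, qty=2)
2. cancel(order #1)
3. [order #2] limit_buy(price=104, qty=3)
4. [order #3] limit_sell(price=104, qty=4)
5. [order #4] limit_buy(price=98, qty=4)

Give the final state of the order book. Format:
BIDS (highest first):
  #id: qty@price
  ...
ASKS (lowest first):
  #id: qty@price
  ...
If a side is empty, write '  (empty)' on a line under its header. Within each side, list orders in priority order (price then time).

Answer: BIDS (highest first):
  #4: 4@98
ASKS (lowest first):
  #3: 1@104

Derivation:
After op 1 [order #1] limit_sell(price=99, qty=2): fills=none; bids=[-] asks=[#1:2@99]
After op 2 cancel(order #1): fills=none; bids=[-] asks=[-]
After op 3 [order #2] limit_buy(price=104, qty=3): fills=none; bids=[#2:3@104] asks=[-]
After op 4 [order #3] limit_sell(price=104, qty=4): fills=#2x#3:3@104; bids=[-] asks=[#3:1@104]
After op 5 [order #4] limit_buy(price=98, qty=4): fills=none; bids=[#4:4@98] asks=[#3:1@104]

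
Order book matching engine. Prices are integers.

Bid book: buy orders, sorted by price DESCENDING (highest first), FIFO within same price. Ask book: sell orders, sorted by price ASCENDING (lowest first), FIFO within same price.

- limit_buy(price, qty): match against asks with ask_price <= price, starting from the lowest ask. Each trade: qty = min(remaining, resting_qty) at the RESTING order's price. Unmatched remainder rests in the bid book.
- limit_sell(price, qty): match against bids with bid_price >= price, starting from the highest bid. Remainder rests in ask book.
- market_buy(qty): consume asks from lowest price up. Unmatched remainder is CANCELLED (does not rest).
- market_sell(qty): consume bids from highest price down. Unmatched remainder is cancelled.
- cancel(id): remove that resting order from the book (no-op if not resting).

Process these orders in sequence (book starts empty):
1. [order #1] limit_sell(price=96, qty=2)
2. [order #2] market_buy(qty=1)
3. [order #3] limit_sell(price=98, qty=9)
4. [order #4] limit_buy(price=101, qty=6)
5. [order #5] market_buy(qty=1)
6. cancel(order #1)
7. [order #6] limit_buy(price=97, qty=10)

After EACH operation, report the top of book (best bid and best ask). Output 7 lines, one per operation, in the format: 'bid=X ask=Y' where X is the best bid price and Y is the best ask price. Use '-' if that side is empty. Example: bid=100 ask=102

After op 1 [order #1] limit_sell(price=96, qty=2): fills=none; bids=[-] asks=[#1:2@96]
After op 2 [order #2] market_buy(qty=1): fills=#2x#1:1@96; bids=[-] asks=[#1:1@96]
After op 3 [order #3] limit_sell(price=98, qty=9): fills=none; bids=[-] asks=[#1:1@96 #3:9@98]
After op 4 [order #4] limit_buy(price=101, qty=6): fills=#4x#1:1@96 #4x#3:5@98; bids=[-] asks=[#3:4@98]
After op 5 [order #5] market_buy(qty=1): fills=#5x#3:1@98; bids=[-] asks=[#3:3@98]
After op 6 cancel(order #1): fills=none; bids=[-] asks=[#3:3@98]
After op 7 [order #6] limit_buy(price=97, qty=10): fills=none; bids=[#6:10@97] asks=[#3:3@98]

Answer: bid=- ask=96
bid=- ask=96
bid=- ask=96
bid=- ask=98
bid=- ask=98
bid=- ask=98
bid=97 ask=98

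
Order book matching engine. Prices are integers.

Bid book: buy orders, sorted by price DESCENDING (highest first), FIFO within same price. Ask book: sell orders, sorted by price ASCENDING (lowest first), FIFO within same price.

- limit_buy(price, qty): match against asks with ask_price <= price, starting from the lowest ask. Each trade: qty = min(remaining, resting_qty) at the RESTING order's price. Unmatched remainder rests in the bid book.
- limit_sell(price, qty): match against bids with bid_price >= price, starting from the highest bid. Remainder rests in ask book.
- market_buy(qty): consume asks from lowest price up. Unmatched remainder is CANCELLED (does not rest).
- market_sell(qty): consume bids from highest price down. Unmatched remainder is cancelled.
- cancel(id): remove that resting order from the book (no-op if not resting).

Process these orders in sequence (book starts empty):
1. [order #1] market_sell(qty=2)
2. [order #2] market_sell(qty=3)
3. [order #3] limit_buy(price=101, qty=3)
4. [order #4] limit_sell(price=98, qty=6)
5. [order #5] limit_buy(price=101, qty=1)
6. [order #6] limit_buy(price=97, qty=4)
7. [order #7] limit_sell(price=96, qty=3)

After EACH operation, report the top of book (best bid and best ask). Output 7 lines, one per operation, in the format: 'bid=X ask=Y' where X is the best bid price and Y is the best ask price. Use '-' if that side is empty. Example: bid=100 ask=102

After op 1 [order #1] market_sell(qty=2): fills=none; bids=[-] asks=[-]
After op 2 [order #2] market_sell(qty=3): fills=none; bids=[-] asks=[-]
After op 3 [order #3] limit_buy(price=101, qty=3): fills=none; bids=[#3:3@101] asks=[-]
After op 4 [order #4] limit_sell(price=98, qty=6): fills=#3x#4:3@101; bids=[-] asks=[#4:3@98]
After op 5 [order #5] limit_buy(price=101, qty=1): fills=#5x#4:1@98; bids=[-] asks=[#4:2@98]
After op 6 [order #6] limit_buy(price=97, qty=4): fills=none; bids=[#6:4@97] asks=[#4:2@98]
After op 7 [order #7] limit_sell(price=96, qty=3): fills=#6x#7:3@97; bids=[#6:1@97] asks=[#4:2@98]

Answer: bid=- ask=-
bid=- ask=-
bid=101 ask=-
bid=- ask=98
bid=- ask=98
bid=97 ask=98
bid=97 ask=98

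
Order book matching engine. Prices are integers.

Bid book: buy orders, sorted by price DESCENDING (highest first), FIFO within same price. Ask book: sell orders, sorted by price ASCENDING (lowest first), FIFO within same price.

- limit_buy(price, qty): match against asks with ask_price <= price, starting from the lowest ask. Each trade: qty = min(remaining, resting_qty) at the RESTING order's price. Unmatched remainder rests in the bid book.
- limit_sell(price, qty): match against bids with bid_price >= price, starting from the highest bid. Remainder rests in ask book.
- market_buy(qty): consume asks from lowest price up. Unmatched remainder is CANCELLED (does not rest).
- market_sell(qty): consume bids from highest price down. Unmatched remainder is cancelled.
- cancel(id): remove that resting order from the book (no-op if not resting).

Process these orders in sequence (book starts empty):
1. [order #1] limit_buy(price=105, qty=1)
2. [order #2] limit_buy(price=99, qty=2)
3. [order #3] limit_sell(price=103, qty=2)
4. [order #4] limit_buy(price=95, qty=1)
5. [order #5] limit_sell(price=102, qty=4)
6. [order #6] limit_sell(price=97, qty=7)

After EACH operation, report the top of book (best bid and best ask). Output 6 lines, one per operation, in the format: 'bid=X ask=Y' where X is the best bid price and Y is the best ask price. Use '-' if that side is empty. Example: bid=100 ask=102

Answer: bid=105 ask=-
bid=105 ask=-
bid=99 ask=103
bid=99 ask=103
bid=99 ask=102
bid=95 ask=97

Derivation:
After op 1 [order #1] limit_buy(price=105, qty=1): fills=none; bids=[#1:1@105] asks=[-]
After op 2 [order #2] limit_buy(price=99, qty=2): fills=none; bids=[#1:1@105 #2:2@99] asks=[-]
After op 3 [order #3] limit_sell(price=103, qty=2): fills=#1x#3:1@105; bids=[#2:2@99] asks=[#3:1@103]
After op 4 [order #4] limit_buy(price=95, qty=1): fills=none; bids=[#2:2@99 #4:1@95] asks=[#3:1@103]
After op 5 [order #5] limit_sell(price=102, qty=4): fills=none; bids=[#2:2@99 #4:1@95] asks=[#5:4@102 #3:1@103]
After op 6 [order #6] limit_sell(price=97, qty=7): fills=#2x#6:2@99; bids=[#4:1@95] asks=[#6:5@97 #5:4@102 #3:1@103]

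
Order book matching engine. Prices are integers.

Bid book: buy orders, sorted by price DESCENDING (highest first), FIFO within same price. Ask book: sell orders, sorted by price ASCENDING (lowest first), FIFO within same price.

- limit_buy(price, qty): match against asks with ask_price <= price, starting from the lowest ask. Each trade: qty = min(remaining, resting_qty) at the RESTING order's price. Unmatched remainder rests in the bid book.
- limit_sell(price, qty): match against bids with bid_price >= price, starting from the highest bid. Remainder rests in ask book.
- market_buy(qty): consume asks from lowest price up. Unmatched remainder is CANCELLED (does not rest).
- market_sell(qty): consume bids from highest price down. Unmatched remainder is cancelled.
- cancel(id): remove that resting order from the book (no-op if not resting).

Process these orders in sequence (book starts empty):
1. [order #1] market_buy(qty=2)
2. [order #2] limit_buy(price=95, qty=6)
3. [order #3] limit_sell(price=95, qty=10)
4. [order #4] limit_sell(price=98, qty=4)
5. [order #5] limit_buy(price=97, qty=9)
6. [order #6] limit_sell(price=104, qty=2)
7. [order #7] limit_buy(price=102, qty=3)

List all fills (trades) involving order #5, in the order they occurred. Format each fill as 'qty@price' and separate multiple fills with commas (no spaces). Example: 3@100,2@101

After op 1 [order #1] market_buy(qty=2): fills=none; bids=[-] asks=[-]
After op 2 [order #2] limit_buy(price=95, qty=6): fills=none; bids=[#2:6@95] asks=[-]
After op 3 [order #3] limit_sell(price=95, qty=10): fills=#2x#3:6@95; bids=[-] asks=[#3:4@95]
After op 4 [order #4] limit_sell(price=98, qty=4): fills=none; bids=[-] asks=[#3:4@95 #4:4@98]
After op 5 [order #5] limit_buy(price=97, qty=9): fills=#5x#3:4@95; bids=[#5:5@97] asks=[#4:4@98]
After op 6 [order #6] limit_sell(price=104, qty=2): fills=none; bids=[#5:5@97] asks=[#4:4@98 #6:2@104]
After op 7 [order #7] limit_buy(price=102, qty=3): fills=#7x#4:3@98; bids=[#5:5@97] asks=[#4:1@98 #6:2@104]

Answer: 4@95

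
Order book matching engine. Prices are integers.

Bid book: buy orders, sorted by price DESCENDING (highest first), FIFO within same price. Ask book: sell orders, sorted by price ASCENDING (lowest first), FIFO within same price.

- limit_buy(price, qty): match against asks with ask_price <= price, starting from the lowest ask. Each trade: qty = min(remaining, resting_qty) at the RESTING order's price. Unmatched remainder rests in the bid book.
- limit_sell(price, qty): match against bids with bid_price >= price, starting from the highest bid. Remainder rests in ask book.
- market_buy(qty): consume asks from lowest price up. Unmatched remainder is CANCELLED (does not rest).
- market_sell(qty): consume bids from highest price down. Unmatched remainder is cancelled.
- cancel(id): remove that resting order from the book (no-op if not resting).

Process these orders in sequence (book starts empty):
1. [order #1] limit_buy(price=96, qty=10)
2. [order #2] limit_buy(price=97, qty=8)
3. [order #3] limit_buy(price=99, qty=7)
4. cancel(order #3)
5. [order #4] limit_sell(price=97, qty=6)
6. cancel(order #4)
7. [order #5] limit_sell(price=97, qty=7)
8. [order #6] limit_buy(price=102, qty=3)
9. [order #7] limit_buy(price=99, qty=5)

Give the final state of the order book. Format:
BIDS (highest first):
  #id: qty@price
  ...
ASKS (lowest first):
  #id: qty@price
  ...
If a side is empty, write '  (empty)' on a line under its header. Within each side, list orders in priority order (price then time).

After op 1 [order #1] limit_buy(price=96, qty=10): fills=none; bids=[#1:10@96] asks=[-]
After op 2 [order #2] limit_buy(price=97, qty=8): fills=none; bids=[#2:8@97 #1:10@96] asks=[-]
After op 3 [order #3] limit_buy(price=99, qty=7): fills=none; bids=[#3:7@99 #2:8@97 #1:10@96] asks=[-]
After op 4 cancel(order #3): fills=none; bids=[#2:8@97 #1:10@96] asks=[-]
After op 5 [order #4] limit_sell(price=97, qty=6): fills=#2x#4:6@97; bids=[#2:2@97 #1:10@96] asks=[-]
After op 6 cancel(order #4): fills=none; bids=[#2:2@97 #1:10@96] asks=[-]
After op 7 [order #5] limit_sell(price=97, qty=7): fills=#2x#5:2@97; bids=[#1:10@96] asks=[#5:5@97]
After op 8 [order #6] limit_buy(price=102, qty=3): fills=#6x#5:3@97; bids=[#1:10@96] asks=[#5:2@97]
After op 9 [order #7] limit_buy(price=99, qty=5): fills=#7x#5:2@97; bids=[#7:3@99 #1:10@96] asks=[-]

Answer: BIDS (highest first):
  #7: 3@99
  #1: 10@96
ASKS (lowest first):
  (empty)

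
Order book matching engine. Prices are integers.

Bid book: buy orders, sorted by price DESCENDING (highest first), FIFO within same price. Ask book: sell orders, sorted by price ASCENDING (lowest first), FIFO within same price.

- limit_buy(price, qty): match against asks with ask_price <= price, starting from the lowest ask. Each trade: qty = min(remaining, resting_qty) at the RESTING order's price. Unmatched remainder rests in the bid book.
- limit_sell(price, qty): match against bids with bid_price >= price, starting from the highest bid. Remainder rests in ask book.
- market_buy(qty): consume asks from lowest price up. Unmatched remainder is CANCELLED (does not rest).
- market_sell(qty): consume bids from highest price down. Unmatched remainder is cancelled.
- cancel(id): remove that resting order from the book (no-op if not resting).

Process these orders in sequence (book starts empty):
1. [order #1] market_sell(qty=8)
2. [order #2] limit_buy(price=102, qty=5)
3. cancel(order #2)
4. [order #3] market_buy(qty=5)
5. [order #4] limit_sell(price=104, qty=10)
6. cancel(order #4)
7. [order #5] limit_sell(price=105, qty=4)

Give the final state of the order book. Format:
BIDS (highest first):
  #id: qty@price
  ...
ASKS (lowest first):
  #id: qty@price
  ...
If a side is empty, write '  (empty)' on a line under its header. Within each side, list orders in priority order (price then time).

Answer: BIDS (highest first):
  (empty)
ASKS (lowest first):
  #5: 4@105

Derivation:
After op 1 [order #1] market_sell(qty=8): fills=none; bids=[-] asks=[-]
After op 2 [order #2] limit_buy(price=102, qty=5): fills=none; bids=[#2:5@102] asks=[-]
After op 3 cancel(order #2): fills=none; bids=[-] asks=[-]
After op 4 [order #3] market_buy(qty=5): fills=none; bids=[-] asks=[-]
After op 5 [order #4] limit_sell(price=104, qty=10): fills=none; bids=[-] asks=[#4:10@104]
After op 6 cancel(order #4): fills=none; bids=[-] asks=[-]
After op 7 [order #5] limit_sell(price=105, qty=4): fills=none; bids=[-] asks=[#5:4@105]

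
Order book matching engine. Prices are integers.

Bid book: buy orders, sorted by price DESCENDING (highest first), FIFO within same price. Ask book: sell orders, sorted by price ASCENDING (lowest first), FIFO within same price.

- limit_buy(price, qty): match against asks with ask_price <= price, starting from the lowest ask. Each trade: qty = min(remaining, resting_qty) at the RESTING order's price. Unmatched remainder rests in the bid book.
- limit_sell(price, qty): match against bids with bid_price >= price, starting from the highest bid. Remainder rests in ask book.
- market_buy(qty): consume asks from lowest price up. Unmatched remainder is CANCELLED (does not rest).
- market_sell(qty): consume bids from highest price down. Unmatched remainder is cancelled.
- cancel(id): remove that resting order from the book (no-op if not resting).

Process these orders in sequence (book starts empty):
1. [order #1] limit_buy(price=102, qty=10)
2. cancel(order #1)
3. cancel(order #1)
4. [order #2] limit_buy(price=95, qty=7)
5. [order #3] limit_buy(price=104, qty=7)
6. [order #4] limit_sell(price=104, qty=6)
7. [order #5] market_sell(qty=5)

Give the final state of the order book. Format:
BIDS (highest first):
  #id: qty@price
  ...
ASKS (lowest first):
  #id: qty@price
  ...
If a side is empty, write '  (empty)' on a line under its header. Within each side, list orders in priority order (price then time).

After op 1 [order #1] limit_buy(price=102, qty=10): fills=none; bids=[#1:10@102] asks=[-]
After op 2 cancel(order #1): fills=none; bids=[-] asks=[-]
After op 3 cancel(order #1): fills=none; bids=[-] asks=[-]
After op 4 [order #2] limit_buy(price=95, qty=7): fills=none; bids=[#2:7@95] asks=[-]
After op 5 [order #3] limit_buy(price=104, qty=7): fills=none; bids=[#3:7@104 #2:7@95] asks=[-]
After op 6 [order #4] limit_sell(price=104, qty=6): fills=#3x#4:6@104; bids=[#3:1@104 #2:7@95] asks=[-]
After op 7 [order #5] market_sell(qty=5): fills=#3x#5:1@104 #2x#5:4@95; bids=[#2:3@95] asks=[-]

Answer: BIDS (highest first):
  #2: 3@95
ASKS (lowest first):
  (empty)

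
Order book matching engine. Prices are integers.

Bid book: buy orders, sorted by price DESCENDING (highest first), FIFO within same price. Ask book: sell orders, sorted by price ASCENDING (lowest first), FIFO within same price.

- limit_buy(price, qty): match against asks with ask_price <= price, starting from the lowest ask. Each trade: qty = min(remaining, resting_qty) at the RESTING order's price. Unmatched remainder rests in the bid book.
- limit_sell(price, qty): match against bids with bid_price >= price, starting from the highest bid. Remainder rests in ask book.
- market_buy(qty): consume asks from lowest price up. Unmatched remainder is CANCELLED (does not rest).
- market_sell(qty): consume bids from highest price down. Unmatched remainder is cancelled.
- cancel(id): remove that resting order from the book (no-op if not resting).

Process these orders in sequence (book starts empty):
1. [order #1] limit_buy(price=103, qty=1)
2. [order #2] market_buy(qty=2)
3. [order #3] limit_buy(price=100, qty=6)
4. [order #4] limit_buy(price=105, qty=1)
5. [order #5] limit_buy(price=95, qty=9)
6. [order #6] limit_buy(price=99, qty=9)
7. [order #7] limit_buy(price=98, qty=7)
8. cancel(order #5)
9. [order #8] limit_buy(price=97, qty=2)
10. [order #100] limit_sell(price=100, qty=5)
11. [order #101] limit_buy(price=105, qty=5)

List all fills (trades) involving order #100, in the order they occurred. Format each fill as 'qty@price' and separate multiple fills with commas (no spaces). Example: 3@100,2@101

Answer: 1@105,1@103,3@100

Derivation:
After op 1 [order #1] limit_buy(price=103, qty=1): fills=none; bids=[#1:1@103] asks=[-]
After op 2 [order #2] market_buy(qty=2): fills=none; bids=[#1:1@103] asks=[-]
After op 3 [order #3] limit_buy(price=100, qty=6): fills=none; bids=[#1:1@103 #3:6@100] asks=[-]
After op 4 [order #4] limit_buy(price=105, qty=1): fills=none; bids=[#4:1@105 #1:1@103 #3:6@100] asks=[-]
After op 5 [order #5] limit_buy(price=95, qty=9): fills=none; bids=[#4:1@105 #1:1@103 #3:6@100 #5:9@95] asks=[-]
After op 6 [order #6] limit_buy(price=99, qty=9): fills=none; bids=[#4:1@105 #1:1@103 #3:6@100 #6:9@99 #5:9@95] asks=[-]
After op 7 [order #7] limit_buy(price=98, qty=7): fills=none; bids=[#4:1@105 #1:1@103 #3:6@100 #6:9@99 #7:7@98 #5:9@95] asks=[-]
After op 8 cancel(order #5): fills=none; bids=[#4:1@105 #1:1@103 #3:6@100 #6:9@99 #7:7@98] asks=[-]
After op 9 [order #8] limit_buy(price=97, qty=2): fills=none; bids=[#4:1@105 #1:1@103 #3:6@100 #6:9@99 #7:7@98 #8:2@97] asks=[-]
After op 10 [order #100] limit_sell(price=100, qty=5): fills=#4x#100:1@105 #1x#100:1@103 #3x#100:3@100; bids=[#3:3@100 #6:9@99 #7:7@98 #8:2@97] asks=[-]
After op 11 [order #101] limit_buy(price=105, qty=5): fills=none; bids=[#101:5@105 #3:3@100 #6:9@99 #7:7@98 #8:2@97] asks=[-]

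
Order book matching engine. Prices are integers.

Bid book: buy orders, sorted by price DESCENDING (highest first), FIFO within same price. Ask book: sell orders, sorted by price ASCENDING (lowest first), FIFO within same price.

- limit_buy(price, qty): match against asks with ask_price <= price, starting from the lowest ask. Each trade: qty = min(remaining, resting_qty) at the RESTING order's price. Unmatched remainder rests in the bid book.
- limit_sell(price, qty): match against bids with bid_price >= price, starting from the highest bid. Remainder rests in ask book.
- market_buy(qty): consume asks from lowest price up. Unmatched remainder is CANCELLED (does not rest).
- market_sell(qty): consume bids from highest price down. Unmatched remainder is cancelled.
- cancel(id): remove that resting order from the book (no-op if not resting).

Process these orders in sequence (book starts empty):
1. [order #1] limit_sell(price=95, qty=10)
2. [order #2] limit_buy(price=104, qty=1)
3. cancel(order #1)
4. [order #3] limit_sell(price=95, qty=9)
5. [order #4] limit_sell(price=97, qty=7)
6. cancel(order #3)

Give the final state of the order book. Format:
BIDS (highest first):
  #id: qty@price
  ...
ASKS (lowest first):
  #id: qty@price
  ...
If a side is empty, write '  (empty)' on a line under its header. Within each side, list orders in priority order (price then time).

After op 1 [order #1] limit_sell(price=95, qty=10): fills=none; bids=[-] asks=[#1:10@95]
After op 2 [order #2] limit_buy(price=104, qty=1): fills=#2x#1:1@95; bids=[-] asks=[#1:9@95]
After op 3 cancel(order #1): fills=none; bids=[-] asks=[-]
After op 4 [order #3] limit_sell(price=95, qty=9): fills=none; bids=[-] asks=[#3:9@95]
After op 5 [order #4] limit_sell(price=97, qty=7): fills=none; bids=[-] asks=[#3:9@95 #4:7@97]
After op 6 cancel(order #3): fills=none; bids=[-] asks=[#4:7@97]

Answer: BIDS (highest first):
  (empty)
ASKS (lowest first):
  #4: 7@97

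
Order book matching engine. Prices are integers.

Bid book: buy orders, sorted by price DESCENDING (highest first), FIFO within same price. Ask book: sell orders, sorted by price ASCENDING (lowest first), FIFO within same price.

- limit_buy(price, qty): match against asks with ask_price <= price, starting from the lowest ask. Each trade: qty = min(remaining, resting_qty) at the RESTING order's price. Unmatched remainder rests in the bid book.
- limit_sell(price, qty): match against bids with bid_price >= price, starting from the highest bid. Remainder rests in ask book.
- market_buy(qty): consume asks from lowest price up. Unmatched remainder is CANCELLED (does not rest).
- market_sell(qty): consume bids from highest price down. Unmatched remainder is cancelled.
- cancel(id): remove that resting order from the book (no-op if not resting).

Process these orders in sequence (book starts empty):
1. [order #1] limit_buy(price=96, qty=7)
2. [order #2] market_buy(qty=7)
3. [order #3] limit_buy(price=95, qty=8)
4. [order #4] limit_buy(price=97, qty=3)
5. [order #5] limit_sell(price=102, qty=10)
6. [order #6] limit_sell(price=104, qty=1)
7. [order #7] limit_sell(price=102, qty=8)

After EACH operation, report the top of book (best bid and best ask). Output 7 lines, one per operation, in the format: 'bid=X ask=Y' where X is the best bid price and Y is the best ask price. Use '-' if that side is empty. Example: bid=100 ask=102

Answer: bid=96 ask=-
bid=96 ask=-
bid=96 ask=-
bid=97 ask=-
bid=97 ask=102
bid=97 ask=102
bid=97 ask=102

Derivation:
After op 1 [order #1] limit_buy(price=96, qty=7): fills=none; bids=[#1:7@96] asks=[-]
After op 2 [order #2] market_buy(qty=7): fills=none; bids=[#1:7@96] asks=[-]
After op 3 [order #3] limit_buy(price=95, qty=8): fills=none; bids=[#1:7@96 #3:8@95] asks=[-]
After op 4 [order #4] limit_buy(price=97, qty=3): fills=none; bids=[#4:3@97 #1:7@96 #3:8@95] asks=[-]
After op 5 [order #5] limit_sell(price=102, qty=10): fills=none; bids=[#4:3@97 #1:7@96 #3:8@95] asks=[#5:10@102]
After op 6 [order #6] limit_sell(price=104, qty=1): fills=none; bids=[#4:3@97 #1:7@96 #3:8@95] asks=[#5:10@102 #6:1@104]
After op 7 [order #7] limit_sell(price=102, qty=8): fills=none; bids=[#4:3@97 #1:7@96 #3:8@95] asks=[#5:10@102 #7:8@102 #6:1@104]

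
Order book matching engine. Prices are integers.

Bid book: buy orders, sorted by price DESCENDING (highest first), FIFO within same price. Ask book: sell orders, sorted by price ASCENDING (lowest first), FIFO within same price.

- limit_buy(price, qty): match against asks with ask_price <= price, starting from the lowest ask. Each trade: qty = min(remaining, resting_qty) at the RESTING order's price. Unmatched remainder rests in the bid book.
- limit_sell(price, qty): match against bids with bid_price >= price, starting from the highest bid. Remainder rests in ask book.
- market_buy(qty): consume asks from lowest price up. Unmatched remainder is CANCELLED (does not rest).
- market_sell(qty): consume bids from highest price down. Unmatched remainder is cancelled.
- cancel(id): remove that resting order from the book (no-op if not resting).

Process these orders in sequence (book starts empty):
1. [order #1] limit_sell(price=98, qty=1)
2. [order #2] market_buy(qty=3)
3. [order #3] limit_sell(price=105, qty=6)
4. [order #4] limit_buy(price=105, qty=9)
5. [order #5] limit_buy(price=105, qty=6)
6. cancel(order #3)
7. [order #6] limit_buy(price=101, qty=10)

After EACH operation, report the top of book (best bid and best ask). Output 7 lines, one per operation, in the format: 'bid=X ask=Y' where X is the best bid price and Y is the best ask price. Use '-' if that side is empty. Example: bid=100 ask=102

After op 1 [order #1] limit_sell(price=98, qty=1): fills=none; bids=[-] asks=[#1:1@98]
After op 2 [order #2] market_buy(qty=3): fills=#2x#1:1@98; bids=[-] asks=[-]
After op 3 [order #3] limit_sell(price=105, qty=6): fills=none; bids=[-] asks=[#3:6@105]
After op 4 [order #4] limit_buy(price=105, qty=9): fills=#4x#3:6@105; bids=[#4:3@105] asks=[-]
After op 5 [order #5] limit_buy(price=105, qty=6): fills=none; bids=[#4:3@105 #5:6@105] asks=[-]
After op 6 cancel(order #3): fills=none; bids=[#4:3@105 #5:6@105] asks=[-]
After op 7 [order #6] limit_buy(price=101, qty=10): fills=none; bids=[#4:3@105 #5:6@105 #6:10@101] asks=[-]

Answer: bid=- ask=98
bid=- ask=-
bid=- ask=105
bid=105 ask=-
bid=105 ask=-
bid=105 ask=-
bid=105 ask=-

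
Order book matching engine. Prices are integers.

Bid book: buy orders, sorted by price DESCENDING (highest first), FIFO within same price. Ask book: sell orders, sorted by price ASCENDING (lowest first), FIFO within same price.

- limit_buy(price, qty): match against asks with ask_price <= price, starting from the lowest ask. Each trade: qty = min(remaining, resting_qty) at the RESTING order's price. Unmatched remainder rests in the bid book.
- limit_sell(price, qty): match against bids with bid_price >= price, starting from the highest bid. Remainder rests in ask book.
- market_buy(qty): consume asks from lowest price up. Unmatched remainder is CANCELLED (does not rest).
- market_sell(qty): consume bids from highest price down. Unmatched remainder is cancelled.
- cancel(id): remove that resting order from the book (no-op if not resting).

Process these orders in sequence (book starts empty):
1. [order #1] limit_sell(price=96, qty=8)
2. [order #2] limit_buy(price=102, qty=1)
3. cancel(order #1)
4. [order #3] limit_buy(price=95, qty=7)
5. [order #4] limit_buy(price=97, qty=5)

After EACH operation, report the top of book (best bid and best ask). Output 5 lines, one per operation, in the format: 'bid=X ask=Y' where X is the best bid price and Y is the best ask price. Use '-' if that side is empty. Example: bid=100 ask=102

After op 1 [order #1] limit_sell(price=96, qty=8): fills=none; bids=[-] asks=[#1:8@96]
After op 2 [order #2] limit_buy(price=102, qty=1): fills=#2x#1:1@96; bids=[-] asks=[#1:7@96]
After op 3 cancel(order #1): fills=none; bids=[-] asks=[-]
After op 4 [order #3] limit_buy(price=95, qty=7): fills=none; bids=[#3:7@95] asks=[-]
After op 5 [order #4] limit_buy(price=97, qty=5): fills=none; bids=[#4:5@97 #3:7@95] asks=[-]

Answer: bid=- ask=96
bid=- ask=96
bid=- ask=-
bid=95 ask=-
bid=97 ask=-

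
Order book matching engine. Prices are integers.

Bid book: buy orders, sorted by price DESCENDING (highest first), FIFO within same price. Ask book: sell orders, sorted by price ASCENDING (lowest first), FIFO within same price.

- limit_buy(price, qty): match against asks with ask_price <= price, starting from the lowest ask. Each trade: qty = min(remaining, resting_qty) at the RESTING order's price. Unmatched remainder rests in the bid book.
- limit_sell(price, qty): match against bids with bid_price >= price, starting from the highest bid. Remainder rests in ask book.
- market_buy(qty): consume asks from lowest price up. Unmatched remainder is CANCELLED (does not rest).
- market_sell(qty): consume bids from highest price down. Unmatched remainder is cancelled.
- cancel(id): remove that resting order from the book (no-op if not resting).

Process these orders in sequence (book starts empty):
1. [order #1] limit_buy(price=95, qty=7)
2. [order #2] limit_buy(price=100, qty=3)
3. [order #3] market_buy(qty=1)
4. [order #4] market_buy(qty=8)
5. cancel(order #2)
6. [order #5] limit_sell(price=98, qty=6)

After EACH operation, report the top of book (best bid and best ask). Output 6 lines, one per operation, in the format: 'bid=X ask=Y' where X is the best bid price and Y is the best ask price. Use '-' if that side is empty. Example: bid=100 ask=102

Answer: bid=95 ask=-
bid=100 ask=-
bid=100 ask=-
bid=100 ask=-
bid=95 ask=-
bid=95 ask=98

Derivation:
After op 1 [order #1] limit_buy(price=95, qty=7): fills=none; bids=[#1:7@95] asks=[-]
After op 2 [order #2] limit_buy(price=100, qty=3): fills=none; bids=[#2:3@100 #1:7@95] asks=[-]
After op 3 [order #3] market_buy(qty=1): fills=none; bids=[#2:3@100 #1:7@95] asks=[-]
After op 4 [order #4] market_buy(qty=8): fills=none; bids=[#2:3@100 #1:7@95] asks=[-]
After op 5 cancel(order #2): fills=none; bids=[#1:7@95] asks=[-]
After op 6 [order #5] limit_sell(price=98, qty=6): fills=none; bids=[#1:7@95] asks=[#5:6@98]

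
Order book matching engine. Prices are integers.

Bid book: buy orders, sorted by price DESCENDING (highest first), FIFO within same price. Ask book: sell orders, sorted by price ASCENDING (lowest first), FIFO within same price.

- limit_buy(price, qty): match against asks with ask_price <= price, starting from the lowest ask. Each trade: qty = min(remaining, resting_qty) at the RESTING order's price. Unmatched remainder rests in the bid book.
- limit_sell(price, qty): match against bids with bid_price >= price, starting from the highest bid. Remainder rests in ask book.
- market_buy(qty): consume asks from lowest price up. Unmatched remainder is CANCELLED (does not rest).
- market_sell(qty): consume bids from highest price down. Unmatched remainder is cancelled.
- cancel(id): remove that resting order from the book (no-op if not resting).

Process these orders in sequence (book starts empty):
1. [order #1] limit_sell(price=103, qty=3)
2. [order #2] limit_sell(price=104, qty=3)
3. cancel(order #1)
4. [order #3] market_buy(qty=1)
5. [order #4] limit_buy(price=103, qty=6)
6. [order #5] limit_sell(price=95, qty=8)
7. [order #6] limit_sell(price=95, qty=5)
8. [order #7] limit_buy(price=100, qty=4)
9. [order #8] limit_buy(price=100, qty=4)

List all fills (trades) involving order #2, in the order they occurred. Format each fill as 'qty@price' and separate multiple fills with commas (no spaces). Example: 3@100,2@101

Answer: 1@104

Derivation:
After op 1 [order #1] limit_sell(price=103, qty=3): fills=none; bids=[-] asks=[#1:3@103]
After op 2 [order #2] limit_sell(price=104, qty=3): fills=none; bids=[-] asks=[#1:3@103 #2:3@104]
After op 3 cancel(order #1): fills=none; bids=[-] asks=[#2:3@104]
After op 4 [order #3] market_buy(qty=1): fills=#3x#2:1@104; bids=[-] asks=[#2:2@104]
After op 5 [order #4] limit_buy(price=103, qty=6): fills=none; bids=[#4:6@103] asks=[#2:2@104]
After op 6 [order #5] limit_sell(price=95, qty=8): fills=#4x#5:6@103; bids=[-] asks=[#5:2@95 #2:2@104]
After op 7 [order #6] limit_sell(price=95, qty=5): fills=none; bids=[-] asks=[#5:2@95 #6:5@95 #2:2@104]
After op 8 [order #7] limit_buy(price=100, qty=4): fills=#7x#5:2@95 #7x#6:2@95; bids=[-] asks=[#6:3@95 #2:2@104]
After op 9 [order #8] limit_buy(price=100, qty=4): fills=#8x#6:3@95; bids=[#8:1@100] asks=[#2:2@104]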